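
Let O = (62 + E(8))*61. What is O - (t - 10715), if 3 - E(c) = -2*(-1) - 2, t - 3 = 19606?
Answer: -4929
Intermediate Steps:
t = 19609 (t = 3 + 19606 = 19609)
E(c) = 3 (E(c) = 3 - (-2*(-1) - 2) = 3 - (2 - 2) = 3 - 1*0 = 3 + 0 = 3)
O = 3965 (O = (62 + 3)*61 = 65*61 = 3965)
O - (t - 10715) = 3965 - (19609 - 10715) = 3965 - 1*8894 = 3965 - 8894 = -4929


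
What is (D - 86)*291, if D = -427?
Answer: -149283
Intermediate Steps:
(D - 86)*291 = (-427 - 86)*291 = -513*291 = -149283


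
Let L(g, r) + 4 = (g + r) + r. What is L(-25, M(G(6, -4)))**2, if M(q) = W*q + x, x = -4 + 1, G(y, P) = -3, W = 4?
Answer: 3481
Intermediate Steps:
x = -3
M(q) = -3 + 4*q (M(q) = 4*q - 3 = -3 + 4*q)
L(g, r) = -4 + g + 2*r (L(g, r) = -4 + ((g + r) + r) = -4 + (g + 2*r) = -4 + g + 2*r)
L(-25, M(G(6, -4)))**2 = (-4 - 25 + 2*(-3 + 4*(-3)))**2 = (-4 - 25 + 2*(-3 - 12))**2 = (-4 - 25 + 2*(-15))**2 = (-4 - 25 - 30)**2 = (-59)**2 = 3481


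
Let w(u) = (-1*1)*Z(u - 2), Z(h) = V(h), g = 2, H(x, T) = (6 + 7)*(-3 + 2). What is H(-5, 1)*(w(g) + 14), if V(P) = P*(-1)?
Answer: -182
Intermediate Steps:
H(x, T) = -13 (H(x, T) = 13*(-1) = -13)
V(P) = -P
Z(h) = -h
w(u) = -2 + u (w(u) = (-1*1)*(-(u - 2)) = -(-1)*(-2 + u) = -(2 - u) = -2 + u)
H(-5, 1)*(w(g) + 14) = -13*((-2 + 2) + 14) = -13*(0 + 14) = -13*14 = -182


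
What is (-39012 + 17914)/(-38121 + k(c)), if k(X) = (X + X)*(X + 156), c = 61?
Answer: 21098/11647 ≈ 1.8115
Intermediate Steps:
k(X) = 2*X*(156 + X) (k(X) = (2*X)*(156 + X) = 2*X*(156 + X))
(-39012 + 17914)/(-38121 + k(c)) = (-39012 + 17914)/(-38121 + 2*61*(156 + 61)) = -21098/(-38121 + 2*61*217) = -21098/(-38121 + 26474) = -21098/(-11647) = -21098*(-1/11647) = 21098/11647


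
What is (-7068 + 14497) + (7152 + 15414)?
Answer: 29995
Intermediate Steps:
(-7068 + 14497) + (7152 + 15414) = 7429 + 22566 = 29995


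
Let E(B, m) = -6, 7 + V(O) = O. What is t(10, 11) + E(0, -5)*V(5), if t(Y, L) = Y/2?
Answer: 17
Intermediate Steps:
t(Y, L) = Y/2 (t(Y, L) = Y*(½) = Y/2)
V(O) = -7 + O
t(10, 11) + E(0, -5)*V(5) = (½)*10 - 6*(-7 + 5) = 5 - 6*(-2) = 5 + 12 = 17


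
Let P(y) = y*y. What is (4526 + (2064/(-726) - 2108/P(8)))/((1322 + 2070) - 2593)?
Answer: 8693065/1546864 ≈ 5.6198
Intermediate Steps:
P(y) = y²
(4526 + (2064/(-726) - 2108/P(8)))/((1322 + 2070) - 2593) = (4526 + (2064/(-726) - 2108/(8²)))/((1322 + 2070) - 2593) = (4526 + (2064*(-1/726) - 2108/64))/(3392 - 2593) = (4526 + (-344/121 - 2108*1/64))/799 = (4526 + (-344/121 - 527/16))*(1/799) = (4526 - 69271/1936)*(1/799) = (8693065/1936)*(1/799) = 8693065/1546864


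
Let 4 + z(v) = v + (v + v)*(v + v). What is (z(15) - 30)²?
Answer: 776161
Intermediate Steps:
z(v) = -4 + v + 4*v² (z(v) = -4 + (v + (v + v)*(v + v)) = -4 + (v + (2*v)*(2*v)) = -4 + (v + 4*v²) = -4 + v + 4*v²)
(z(15) - 30)² = ((-4 + 15 + 4*15²) - 30)² = ((-4 + 15 + 4*225) - 30)² = ((-4 + 15 + 900) - 30)² = (911 - 30)² = 881² = 776161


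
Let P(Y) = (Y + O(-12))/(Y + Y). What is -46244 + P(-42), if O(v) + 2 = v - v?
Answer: -971113/21 ≈ -46244.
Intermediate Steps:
O(v) = -2 (O(v) = -2 + (v - v) = -2 + 0 = -2)
P(Y) = (-2 + Y)/(2*Y) (P(Y) = (Y - 2)/(Y + Y) = (-2 + Y)/((2*Y)) = (-2 + Y)*(1/(2*Y)) = (-2 + Y)/(2*Y))
-46244 + P(-42) = -46244 + (½)*(-2 - 42)/(-42) = -46244 + (½)*(-1/42)*(-44) = -46244 + 11/21 = -971113/21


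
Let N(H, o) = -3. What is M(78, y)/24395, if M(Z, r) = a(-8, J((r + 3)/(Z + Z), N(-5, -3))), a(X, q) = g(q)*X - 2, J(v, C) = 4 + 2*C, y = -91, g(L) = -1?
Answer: 6/24395 ≈ 0.00024595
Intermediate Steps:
a(X, q) = -2 - X (a(X, q) = -X - 2 = -2 - X)
M(Z, r) = 6 (M(Z, r) = -2 - 1*(-8) = -2 + 8 = 6)
M(78, y)/24395 = 6/24395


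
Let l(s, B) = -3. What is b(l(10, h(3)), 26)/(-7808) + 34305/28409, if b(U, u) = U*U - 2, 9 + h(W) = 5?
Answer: 267654577/221817472 ≈ 1.2066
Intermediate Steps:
h(W) = -4 (h(W) = -9 + 5 = -4)
b(U, u) = -2 + U² (b(U, u) = U² - 2 = -2 + U²)
b(l(10, h(3)), 26)/(-7808) + 34305/28409 = (-2 + (-3)²)/(-7808) + 34305/28409 = (-2 + 9)*(-1/7808) + 34305*(1/28409) = 7*(-1/7808) + 34305/28409 = -7/7808 + 34305/28409 = 267654577/221817472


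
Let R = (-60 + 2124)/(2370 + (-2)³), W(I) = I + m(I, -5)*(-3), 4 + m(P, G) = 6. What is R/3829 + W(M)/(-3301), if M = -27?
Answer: 152634249/14927283749 ≈ 0.010225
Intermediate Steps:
m(P, G) = 2 (m(P, G) = -4 + 6 = 2)
W(I) = -6 + I (W(I) = I + 2*(-3) = I - 6 = -6 + I)
R = 1032/1181 (R = 2064/(2370 - 8) = 2064/2362 = 2064*(1/2362) = 1032/1181 ≈ 0.87384)
R/3829 + W(M)/(-3301) = (1032/1181)/3829 + (-6 - 27)/(-3301) = (1032/1181)*(1/3829) - 33*(-1/3301) = 1032/4522049 + 33/3301 = 152634249/14927283749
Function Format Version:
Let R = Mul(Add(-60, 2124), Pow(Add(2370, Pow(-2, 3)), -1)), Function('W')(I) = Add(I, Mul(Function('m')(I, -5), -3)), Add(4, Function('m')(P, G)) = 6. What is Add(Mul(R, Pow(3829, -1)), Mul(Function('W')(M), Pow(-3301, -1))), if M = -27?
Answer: Rational(152634249, 14927283749) ≈ 0.010225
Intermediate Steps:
Function('m')(P, G) = 2 (Function('m')(P, G) = Add(-4, 6) = 2)
Function('W')(I) = Add(-6, I) (Function('W')(I) = Add(I, Mul(2, -3)) = Add(I, -6) = Add(-6, I))
R = Rational(1032, 1181) (R = Mul(2064, Pow(Add(2370, -8), -1)) = Mul(2064, Pow(2362, -1)) = Mul(2064, Rational(1, 2362)) = Rational(1032, 1181) ≈ 0.87384)
Add(Mul(R, Pow(3829, -1)), Mul(Function('W')(M), Pow(-3301, -1))) = Add(Mul(Rational(1032, 1181), Pow(3829, -1)), Mul(Add(-6, -27), Pow(-3301, -1))) = Add(Mul(Rational(1032, 1181), Rational(1, 3829)), Mul(-33, Rational(-1, 3301))) = Add(Rational(1032, 4522049), Rational(33, 3301)) = Rational(152634249, 14927283749)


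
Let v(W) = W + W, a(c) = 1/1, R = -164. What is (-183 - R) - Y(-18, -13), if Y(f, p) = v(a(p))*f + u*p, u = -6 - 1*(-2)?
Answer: -35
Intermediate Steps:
a(c) = 1
u = -4 (u = -6 + 2 = -4)
v(W) = 2*W
Y(f, p) = -4*p + 2*f (Y(f, p) = (2*1)*f - 4*p = 2*f - 4*p = -4*p + 2*f)
(-183 - R) - Y(-18, -13) = (-183 - 1*(-164)) - (-4*(-13) + 2*(-18)) = (-183 + 164) - (52 - 36) = -19 - 1*16 = -19 - 16 = -35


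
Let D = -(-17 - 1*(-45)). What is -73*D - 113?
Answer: 1931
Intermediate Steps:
D = -28 (D = -(-17 + 45) = -1*28 = -28)
-73*D - 113 = -73*(-28) - 113 = 2044 - 113 = 1931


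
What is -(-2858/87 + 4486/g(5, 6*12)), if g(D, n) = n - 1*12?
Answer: -36467/870 ≈ -41.916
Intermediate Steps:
g(D, n) = -12 + n (g(D, n) = n - 12 = -12 + n)
-(-2858/87 + 4486/g(5, 6*12)) = -(-2858/87 + 4486/(-12 + 6*12)) = -(-2858*1/87 + 4486/(-12 + 72)) = -(-2858/87 + 4486/60) = -(-2858/87 + 4486*(1/60)) = -(-2858/87 + 2243/30) = -1*36467/870 = -36467/870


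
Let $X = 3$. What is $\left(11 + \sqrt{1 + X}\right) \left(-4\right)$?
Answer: $-52$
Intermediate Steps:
$\left(11 + \sqrt{1 + X}\right) \left(-4\right) = \left(11 + \sqrt{1 + 3}\right) \left(-4\right) = \left(11 + \sqrt{4}\right) \left(-4\right) = \left(11 + 2\right) \left(-4\right) = 13 \left(-4\right) = -52$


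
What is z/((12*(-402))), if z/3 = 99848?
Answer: -12481/201 ≈ -62.095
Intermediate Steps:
z = 299544 (z = 3*99848 = 299544)
z/((12*(-402))) = 299544/((12*(-402))) = 299544/(-4824) = 299544*(-1/4824) = -12481/201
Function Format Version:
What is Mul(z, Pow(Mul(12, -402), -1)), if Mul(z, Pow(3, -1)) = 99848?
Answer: Rational(-12481, 201) ≈ -62.095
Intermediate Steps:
z = 299544 (z = Mul(3, 99848) = 299544)
Mul(z, Pow(Mul(12, -402), -1)) = Mul(299544, Pow(Mul(12, -402), -1)) = Mul(299544, Pow(-4824, -1)) = Mul(299544, Rational(-1, 4824)) = Rational(-12481, 201)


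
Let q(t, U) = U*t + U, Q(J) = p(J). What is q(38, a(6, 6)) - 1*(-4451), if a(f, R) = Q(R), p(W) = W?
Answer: 4685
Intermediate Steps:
Q(J) = J
a(f, R) = R
q(t, U) = U + U*t
q(38, a(6, 6)) - 1*(-4451) = 6*(1 + 38) - 1*(-4451) = 6*39 + 4451 = 234 + 4451 = 4685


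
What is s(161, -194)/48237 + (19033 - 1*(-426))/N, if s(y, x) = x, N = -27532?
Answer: -943984991/1328061084 ≈ -0.71080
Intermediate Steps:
s(161, -194)/48237 + (19033 - 1*(-426))/N = -194/48237 + (19033 - 1*(-426))/(-27532) = -194*1/48237 + (19033 + 426)*(-1/27532) = -194/48237 + 19459*(-1/27532) = -194/48237 - 19459/27532 = -943984991/1328061084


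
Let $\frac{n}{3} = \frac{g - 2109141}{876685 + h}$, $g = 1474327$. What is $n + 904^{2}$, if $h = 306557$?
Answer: $\frac{161160398305}{197207} \approx 8.1721 \cdot 10^{5}$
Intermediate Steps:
$n = - \frac{317407}{197207}$ ($n = 3 \frac{1474327 - 2109141}{876685 + 306557} = 3 \left(- \frac{634814}{1183242}\right) = 3 \left(\left(-634814\right) \frac{1}{1183242}\right) = 3 \left(- \frac{317407}{591621}\right) = - \frac{317407}{197207} \approx -1.6095$)
$n + 904^{2} = - \frac{317407}{197207} + 904^{2} = - \frac{317407}{197207} + 817216 = \frac{161160398305}{197207}$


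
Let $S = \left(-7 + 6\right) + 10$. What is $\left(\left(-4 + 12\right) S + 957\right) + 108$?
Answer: $1137$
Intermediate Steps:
$S = 9$ ($S = -1 + 10 = 9$)
$\left(\left(-4 + 12\right) S + 957\right) + 108 = \left(\left(-4 + 12\right) 9 + 957\right) + 108 = \left(8 \cdot 9 + 957\right) + 108 = \left(72 + 957\right) + 108 = 1029 + 108 = 1137$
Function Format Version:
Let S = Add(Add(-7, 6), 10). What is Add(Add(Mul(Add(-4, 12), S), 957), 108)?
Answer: 1137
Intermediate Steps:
S = 9 (S = Add(-1, 10) = 9)
Add(Add(Mul(Add(-4, 12), S), 957), 108) = Add(Add(Mul(Add(-4, 12), 9), 957), 108) = Add(Add(Mul(8, 9), 957), 108) = Add(Add(72, 957), 108) = Add(1029, 108) = 1137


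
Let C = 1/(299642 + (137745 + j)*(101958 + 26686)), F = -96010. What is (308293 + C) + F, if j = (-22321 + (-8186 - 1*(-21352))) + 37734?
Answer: 4542194789432335/21396884298 ≈ 2.1228e+5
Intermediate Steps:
j = 28579 (j = (-22321 + (-8186 + 21352)) + 37734 = (-22321 + 13166) + 37734 = -9155 + 37734 = 28579)
C = 1/21396884298 (C = 1/(299642 + (137745 + 28579)*(101958 + 26686)) = 1/(299642 + 166324*128644) = 1/(299642 + 21396584656) = 1/21396884298 ≈ 4.6736e-11)
(308293 + C) + F = (308293 + 1/21396884298) - 96010 = 6596509650883315/21396884298 - 96010 = 4542194789432335/21396884298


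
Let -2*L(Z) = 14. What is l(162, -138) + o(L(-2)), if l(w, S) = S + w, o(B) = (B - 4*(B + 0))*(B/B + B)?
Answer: -102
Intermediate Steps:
L(Z) = -7 (L(Z) = -1/2*14 = -7)
o(B) = -3*B*(1 + B) (o(B) = (B - 4*B)*(1 + B) = (-3*B)*(1 + B) = -3*B*(1 + B))
l(162, -138) + o(L(-2)) = (-138 + 162) - 3*(-7)*(1 - 7) = 24 - 3*(-7)*(-6) = 24 - 126 = -102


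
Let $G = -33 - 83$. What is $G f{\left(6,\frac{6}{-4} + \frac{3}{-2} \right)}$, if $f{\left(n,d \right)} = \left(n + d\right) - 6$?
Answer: $348$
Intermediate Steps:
$G = -116$ ($G = -33 - 83 = -116$)
$f{\left(n,d \right)} = -6 + d + n$ ($f{\left(n,d \right)} = \left(d + n\right) - 6 = -6 + d + n$)
$G f{\left(6,\frac{6}{-4} + \frac{3}{-2} \right)} = - 116 \left(-6 + \left(\frac{6}{-4} + \frac{3}{-2}\right) + 6\right) = - 116 \left(-6 + \left(6 \left(- \frac{1}{4}\right) + 3 \left(- \frac{1}{2}\right)\right) + 6\right) = - 116 \left(-6 - 3 + 6\right) = \left(-116\right) \left(-3\right) = 348$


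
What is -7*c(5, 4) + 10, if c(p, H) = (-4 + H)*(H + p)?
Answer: 10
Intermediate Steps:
-7*c(5, 4) + 10 = -7*(4² - 4*4 - 4*5 + 4*5) + 10 = -7*(16 - 16 - 20 + 20) + 10 = -7*0 + 10 = 0 + 10 = 10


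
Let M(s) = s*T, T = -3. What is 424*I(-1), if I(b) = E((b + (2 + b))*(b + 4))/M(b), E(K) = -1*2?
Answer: -848/3 ≈ -282.67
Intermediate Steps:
M(s) = -3*s (M(s) = s*(-3) = -3*s)
E(K) = -2
I(b) = 2/(3*b) (I(b) = -2*(-1/(3*b)) = -(-2)/(3*b) = 2/(3*b))
424*I(-1) = 424*((⅔)/(-1)) = 424*((⅔)*(-1)) = 424*(-⅔) = -848/3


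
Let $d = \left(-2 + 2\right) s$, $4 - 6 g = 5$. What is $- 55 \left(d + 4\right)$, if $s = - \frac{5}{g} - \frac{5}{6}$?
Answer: $-220$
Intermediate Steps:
$g = - \frac{1}{6}$ ($g = \frac{2}{3} - \frac{5}{6} = - \frac{1}{6} \approx -0.16667$)
$s = \frac{175}{6}$ ($s = - \frac{5}{- \frac{1}{6}} - \frac{5}{6} = \left(-5\right) \left(-6\right) - \frac{5}{6} = 30 - \frac{5}{6} = \frac{175}{6} \approx 29.167$)
$d = 0$ ($d = \left(-2 + 2\right) \frac{175}{6} = 0 \cdot \frac{175}{6} = 0$)
$- 55 \left(d + 4\right) = - 55 \left(0 + 4\right) = \left(-55\right) 4 = -220$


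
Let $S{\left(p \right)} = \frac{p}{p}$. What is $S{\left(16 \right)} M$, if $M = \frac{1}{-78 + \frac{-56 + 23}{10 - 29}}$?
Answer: $- \frac{19}{1449} \approx -0.013112$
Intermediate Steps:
$S{\left(p \right)} = 1$
$M = - \frac{19}{1449}$ ($M = \frac{1}{-78 - \frac{33}{-19}} = \frac{1}{-78 - - \frac{33}{19}} = \frac{1}{-78 + \frac{33}{19}} = \frac{1}{- \frac{1449}{19}} = - \frac{19}{1449} \approx -0.013112$)
$S{\left(16 \right)} M = 1 \left(- \frac{19}{1449}\right) = - \frac{19}{1449}$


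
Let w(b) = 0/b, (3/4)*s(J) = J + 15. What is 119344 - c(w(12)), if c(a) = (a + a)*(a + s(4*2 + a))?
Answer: 119344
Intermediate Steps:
s(J) = 20 + 4*J/3 (s(J) = 4*(J + 15)/3 = 4*(15 + J)/3 = 20 + 4*J/3)
w(b) = 0
c(a) = 2*a*(92/3 + 7*a/3) (c(a) = (a + a)*(a + (20 + 4*(4*2 + a)/3)) = (2*a)*(a + (20 + 4*(8 + a)/3)) = (2*a)*(a + (20 + (32/3 + 4*a/3))) = (2*a)*(a + (92/3 + 4*a/3)) = (2*a)*(92/3 + 7*a/3) = 2*a*(92/3 + 7*a/3))
119344 - c(w(12)) = 119344 - 2*0*(92 + 7*0)/3 = 119344 - 2*0*(92 + 0)/3 = 119344 - 2*0*92/3 = 119344 - 1*0 = 119344 + 0 = 119344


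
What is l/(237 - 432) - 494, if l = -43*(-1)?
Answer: -96373/195 ≈ -494.22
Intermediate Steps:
l = 43
l/(237 - 432) - 494 = 43/(237 - 432) - 494 = 43/(-195) - 494 = 43*(-1/195) - 494 = -43/195 - 494 = -96373/195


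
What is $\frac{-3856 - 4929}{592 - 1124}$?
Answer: $\frac{1255}{76} \approx 16.513$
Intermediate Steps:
$\frac{-3856 - 4929}{592 - 1124} = - \frac{8785}{-532} = \left(-8785\right) \left(- \frac{1}{532}\right) = \frac{1255}{76}$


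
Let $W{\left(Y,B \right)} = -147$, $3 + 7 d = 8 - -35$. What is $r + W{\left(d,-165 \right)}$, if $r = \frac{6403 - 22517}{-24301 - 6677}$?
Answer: $- \frac{2268826}{15489} \approx -146.48$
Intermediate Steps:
$d = \frac{40}{7}$ ($d = - \frac{3}{7} + \frac{8 - -35}{7} = - \frac{3}{7} + \frac{8 + 35}{7} = - \frac{3}{7} + \frac{1}{7} \cdot 43 = - \frac{3}{7} + \frac{43}{7} = \frac{40}{7} \approx 5.7143$)
$r = \frac{8057}{15489}$ ($r = - \frac{16114}{-30978} = \left(-16114\right) \left(- \frac{1}{30978}\right) = \frac{8057}{15489} \approx 0.52018$)
$r + W{\left(d,-165 \right)} = \frac{8057}{15489} - 147 = - \frac{2268826}{15489}$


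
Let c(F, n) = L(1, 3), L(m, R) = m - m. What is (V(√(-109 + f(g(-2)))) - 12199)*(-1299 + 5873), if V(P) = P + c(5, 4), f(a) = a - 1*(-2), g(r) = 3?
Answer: -55798226 + 9148*I*√26 ≈ -5.5798e+7 + 46646.0*I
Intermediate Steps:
L(m, R) = 0
c(F, n) = 0
f(a) = 2 + a (f(a) = a + 2 = 2 + a)
V(P) = P (V(P) = P + 0 = P)
(V(√(-109 + f(g(-2)))) - 12199)*(-1299 + 5873) = (√(-109 + (2 + 3)) - 12199)*(-1299 + 5873) = (√(-109 + 5) - 12199)*4574 = (√(-104) - 12199)*4574 = (2*I*√26 - 12199)*4574 = (-12199 + 2*I*√26)*4574 = -55798226 + 9148*I*√26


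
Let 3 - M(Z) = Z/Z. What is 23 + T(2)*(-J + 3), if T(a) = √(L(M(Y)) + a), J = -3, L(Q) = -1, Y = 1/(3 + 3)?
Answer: 29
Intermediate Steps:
Y = ⅙ (Y = 1/6 = ⅙ ≈ 0.16667)
M(Z) = 2 (M(Z) = 3 - Z/Z = 3 - 1*1 = 3 - 1 = 2)
T(a) = √(-1 + a)
23 + T(2)*(-J + 3) = 23 + √(-1 + 2)*(-1*(-3) + 3) = 23 + √1*(3 + 3) = 23 + 1*6 = 23 + 6 = 29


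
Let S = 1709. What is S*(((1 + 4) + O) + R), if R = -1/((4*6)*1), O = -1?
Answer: 162355/24 ≈ 6764.8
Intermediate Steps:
R = -1/24 (R = -1/(24*1) = -1/24 ≈ -0.041667)
S*(((1 + 4) + O) + R) = 1709*(((1 + 4) - 1) - 1/24) = 1709*((5 - 1) - 1/24) = 1709*(4 - 1/24) = 1709*(95/24) = 162355/24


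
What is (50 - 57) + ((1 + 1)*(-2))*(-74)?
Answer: 289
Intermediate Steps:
(50 - 57) + ((1 + 1)*(-2))*(-74) = -7 + (2*(-2))*(-74) = -7 - 4*(-74) = -7 + 296 = 289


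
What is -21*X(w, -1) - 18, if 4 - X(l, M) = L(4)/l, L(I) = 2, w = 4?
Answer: -183/2 ≈ -91.500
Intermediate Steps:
X(l, M) = 4 - 2/l
-21*X(w, -1) - 18 = -21*(4 - 2/4) - 18 = -21*(4 - 2*1/4) - 18 = -21*(4 - 1/2) - 18 = -21*7/2 - 18 = -147/2 - 18 = -183/2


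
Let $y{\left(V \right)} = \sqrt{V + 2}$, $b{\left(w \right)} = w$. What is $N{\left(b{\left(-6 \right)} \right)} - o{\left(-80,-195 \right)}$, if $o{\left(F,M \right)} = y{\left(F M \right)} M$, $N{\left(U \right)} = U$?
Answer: $-6 + 195 \sqrt{15602} \approx 24351.0$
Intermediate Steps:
$y{\left(V \right)} = \sqrt{2 + V}$
$o{\left(F,M \right)} = M \sqrt{2 + F M}$ ($o{\left(F,M \right)} = \sqrt{2 + F M} M = M \sqrt{2 + F M}$)
$N{\left(b{\left(-6 \right)} \right)} - o{\left(-80,-195 \right)} = -6 - - 195 \sqrt{2 - -15600} = -6 - - 195 \sqrt{2 + 15600} = -6 - - 195 \sqrt{15602} = -6 + 195 \sqrt{15602}$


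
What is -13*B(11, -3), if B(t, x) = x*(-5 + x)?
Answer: -312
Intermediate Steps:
-13*B(11, -3) = -(-39)*(-5 - 3) = -(-39)*(-8) = -13*24 = -312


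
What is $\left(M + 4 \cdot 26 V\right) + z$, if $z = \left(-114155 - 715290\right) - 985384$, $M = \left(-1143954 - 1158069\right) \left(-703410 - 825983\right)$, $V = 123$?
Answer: $3520696060002$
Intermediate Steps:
$M = 3520697862039$ ($M = \left(-2302023\right) \left(-1529393\right) = 3520697862039$)
$z = -1814829$ ($z = -829445 - 985384 = -1814829$)
$\left(M + 4 \cdot 26 V\right) + z = \left(3520697862039 + 4 \cdot 26 \cdot 123\right) - 1814829 = \left(3520697862039 + 104 \cdot 123\right) - 1814829 = \left(3520697862039 + 12792\right) - 1814829 = 3520697874831 - 1814829 = 3520696060002$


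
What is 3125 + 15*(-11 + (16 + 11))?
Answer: 3365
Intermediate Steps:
3125 + 15*(-11 + (16 + 11)) = 3125 + 15*(-11 + 27) = 3125 + 15*16 = 3125 + 240 = 3365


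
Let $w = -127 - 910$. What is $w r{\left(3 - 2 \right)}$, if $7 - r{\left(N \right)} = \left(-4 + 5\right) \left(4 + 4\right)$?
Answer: $1037$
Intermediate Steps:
$w = -1037$
$r{\left(N \right)} = -1$ ($r{\left(N \right)} = 7 - \left(-4 + 5\right) \left(4 + 4\right) = 7 - 1 \cdot 8 = 7 - 8 = -1$)
$w r{\left(3 - 2 \right)} = \left(-1037\right) \left(-1\right) = 1037$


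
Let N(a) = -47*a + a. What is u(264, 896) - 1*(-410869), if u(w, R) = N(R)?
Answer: 369653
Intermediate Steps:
N(a) = -46*a
u(w, R) = -46*R
u(264, 896) - 1*(-410869) = -46*896 - 1*(-410869) = -41216 + 410869 = 369653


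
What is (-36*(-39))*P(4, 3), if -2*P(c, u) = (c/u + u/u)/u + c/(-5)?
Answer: 78/5 ≈ 15.600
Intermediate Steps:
P(c, u) = c/10 - (1 + c/u)/(2*u) (P(c, u) = -((c/u + u/u)/u + c/(-5))/2 = -((c/u + 1)/u + c*(-1/5))/2 = -((1 + c/u)/u - c/5)/2 = -(-c/5 + (1 + c/u)/u)/2 = c/10 - (1 + c/u)/(2*u))
(-36*(-39))*P(4, 3) = (-36*(-39))*(-1/2/3 + (1/10)*4 - 1/2*4/3**2) = 1404*(-1/2*1/3 + 2/5 - 1/2*4*1/9) = 1404*(-1/6 + 2/5 - 2/9) = 1404*(1/90) = 78/5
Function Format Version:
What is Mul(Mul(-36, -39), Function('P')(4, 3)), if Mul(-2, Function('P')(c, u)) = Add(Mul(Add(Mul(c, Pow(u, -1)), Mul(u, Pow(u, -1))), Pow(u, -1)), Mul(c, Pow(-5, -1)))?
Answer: Rational(78, 5) ≈ 15.600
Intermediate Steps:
Function('P')(c, u) = Add(Mul(Rational(1, 10), c), Mul(Rational(-1, 2), Pow(u, -1), Add(1, Mul(c, Pow(u, -1))))) (Function('P')(c, u) = Mul(Rational(-1, 2), Add(Mul(Add(Mul(c, Pow(u, -1)), Mul(u, Pow(u, -1))), Pow(u, -1)), Mul(c, Pow(-5, -1)))) = Mul(Rational(-1, 2), Add(Mul(Add(Mul(c, Pow(u, -1)), 1), Pow(u, -1)), Mul(c, Rational(-1, 5)))) = Mul(Rational(-1, 2), Add(Mul(Add(1, Mul(c, Pow(u, -1))), Pow(u, -1)), Mul(Rational(-1, 5), c))) = Mul(Rational(-1, 2), Add(Mul(Pow(u, -1), Add(1, Mul(c, Pow(u, -1)))), Mul(Rational(-1, 5), c))) = Mul(Rational(-1, 2), Add(Mul(Rational(-1, 5), c), Mul(Pow(u, -1), Add(1, Mul(c, Pow(u, -1)))))) = Add(Mul(Rational(1, 10), c), Mul(Rational(-1, 2), Pow(u, -1), Add(1, Mul(c, Pow(u, -1))))))
Mul(Mul(-36, -39), Function('P')(4, 3)) = Mul(Mul(-36, -39), Add(Mul(Rational(-1, 2), Pow(3, -1)), Mul(Rational(1, 10), 4), Mul(Rational(-1, 2), 4, Pow(3, -2)))) = Mul(1404, Add(Mul(Rational(-1, 2), Rational(1, 3)), Rational(2, 5), Mul(Rational(-1, 2), 4, Rational(1, 9)))) = Mul(1404, Add(Rational(-1, 6), Rational(2, 5), Rational(-2, 9))) = Mul(1404, Rational(1, 90)) = Rational(78, 5)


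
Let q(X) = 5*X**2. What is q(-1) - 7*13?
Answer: -86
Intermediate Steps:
q(-1) - 7*13 = 5*(-1)**2 - 7*13 = 5*1 - 91 = 5 - 91 = -86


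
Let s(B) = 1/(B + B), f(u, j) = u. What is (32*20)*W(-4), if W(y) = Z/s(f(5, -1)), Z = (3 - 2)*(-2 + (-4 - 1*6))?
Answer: -76800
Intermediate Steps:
Z = -12 (Z = 1*(-2 + (-4 - 6)) = 1*(-2 - 10) = 1*(-12) = -12)
s(B) = 1/(2*B)
W(y) = -120 (W(y) = -12/((½)/5) = -12/((½)*(⅕)) = -12/⅒ = -12*10 = -120)
(32*20)*W(-4) = (32*20)*(-120) = 640*(-120) = -76800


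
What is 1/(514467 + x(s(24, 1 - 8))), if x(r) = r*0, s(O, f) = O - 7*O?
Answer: 1/514467 ≈ 1.9438e-6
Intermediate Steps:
s(O, f) = -6*O (s(O, f) = O - 7*O = -6*O)
x(r) = 0
1/(514467 + x(s(24, 1 - 8))) = 1/(514467 + 0) = 1/514467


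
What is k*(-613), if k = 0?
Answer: 0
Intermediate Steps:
k*(-613) = 0*(-613) = 0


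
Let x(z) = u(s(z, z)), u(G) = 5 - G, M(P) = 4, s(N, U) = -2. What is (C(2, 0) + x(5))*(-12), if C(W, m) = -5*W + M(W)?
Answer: -12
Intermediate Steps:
C(W, m) = 4 - 5*W (C(W, m) = -5*W + 4 = 4 - 5*W)
x(z) = 7 (x(z) = 5 - 1*(-2) = 5 + 2 = 7)
(C(2, 0) + x(5))*(-12) = ((4 - 5*2) + 7)*(-12) = ((4 - 10) + 7)*(-12) = (-6 + 7)*(-12) = 1*(-12) = -12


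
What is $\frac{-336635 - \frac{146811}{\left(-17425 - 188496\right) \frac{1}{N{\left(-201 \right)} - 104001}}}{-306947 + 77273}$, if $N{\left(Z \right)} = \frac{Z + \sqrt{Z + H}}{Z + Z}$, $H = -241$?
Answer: $\frac{169177266481}{94589399508} + \frac{48937 i \sqrt{442}}{6337489767036} \approx 1.7885 + 1.6234 \cdot 10^{-7} i$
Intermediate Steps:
$N{\left(Z \right)} = \frac{Z + \sqrt{-241 + Z}}{2 Z}$ ($N{\left(Z \right)} = \frac{Z + \sqrt{Z - 241}}{Z + Z} = \frac{Z + \sqrt{-241 + Z}}{2 Z}$)
$\frac{-336635 - \frac{146811}{\left(-17425 - 188496\right) \frac{1}{N{\left(-201 \right)} - 104001}}}{-306947 + 77273} = \frac{-336635 - \frac{146811}{\left(-17425 - 188496\right) \frac{1}{\frac{-201 + \sqrt{-241 - 201}}{2 \left(-201\right)} - 104001}}}{-306947 + 77273} = \frac{-336635 - \frac{146811}{\left(-205921\right) \frac{1}{\frac{1}{2} \left(- \frac{1}{201}\right) \left(-201 + \sqrt{-442}\right) - 104001}}}{-229674} = \left(-336635 - \frac{146811}{\left(-205921\right) \frac{1}{\frac{1}{2} \left(- \frac{1}{201}\right) \left(-201 + i \sqrt{442}\right) - 104001}}\right) \left(- \frac{1}{229674}\right) = \left(-336635 - \frac{146811}{\left(-205921\right) \frac{1}{\left(\frac{1}{2} - \frac{i \sqrt{442}}{402}\right) - 104001}}\right) \left(- \frac{1}{229674}\right) = \left(-336635 - \frac{146811}{\left(-205921\right) \frac{1}{- \frac{208001}{2} - \frac{i \sqrt{442}}{402}}}\right) \left(- \frac{1}{229674}\right) = \left(-336635 - 146811 \left(\frac{208001}{411842} + \frac{i \sqrt{442}}{82780242}\right)\right) \left(- \frac{1}{229674}\right) = \left(-336635 - \left(\frac{30536834811}{411842} + \frac{48937 i \sqrt{442}}{27593414}\right)\right) \left(- \frac{1}{229674}\right) = \left(- \frac{169177266481}{411842} - \frac{48937 i \sqrt{442}}{27593414}\right) \left(- \frac{1}{229674}\right) = \frac{169177266481}{94589399508} + \frac{48937 i \sqrt{442}}{6337489767036}$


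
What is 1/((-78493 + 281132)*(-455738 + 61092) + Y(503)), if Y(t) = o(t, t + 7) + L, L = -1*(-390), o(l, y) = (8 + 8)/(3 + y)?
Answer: -513/41024953917236 ≈ -1.2505e-11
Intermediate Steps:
o(l, y) = 16/(3 + y)
L = 390
Y(t) = 390 + 16/(10 + t) (Y(t) = 16/(3 + (t + 7)) + 390 = 16/(3 + (7 + t)) + 390 = 16/(10 + t) + 390 = 390 + 16/(10 + t))
1/((-78493 + 281132)*(-455738 + 61092) + Y(503)) = 1/((-78493 + 281132)*(-455738 + 61092) + 2*(1958 + 195*503)/(10 + 503)) = 1/(202639*(-394646) + 2*(1958 + 98085)/513) = 1/(-79970670794 + 2*(1/513)*100043) = 1/(-79970670794 + 200086/513) = 1/(-41024953917236/513) = -513/41024953917236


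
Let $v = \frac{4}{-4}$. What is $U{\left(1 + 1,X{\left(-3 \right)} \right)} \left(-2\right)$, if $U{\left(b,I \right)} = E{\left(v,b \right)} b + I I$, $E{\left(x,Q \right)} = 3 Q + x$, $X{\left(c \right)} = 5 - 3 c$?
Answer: $-412$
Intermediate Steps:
$v = -1$ ($v = 4 \left(- \frac{1}{4}\right) = -1$)
$E{\left(x,Q \right)} = x + 3 Q$
$U{\left(b,I \right)} = I^{2} + b \left(-1 + 3 b\right)$ ($U{\left(b,I \right)} = \left(-1 + 3 b\right) b + I I = b \left(-1 + 3 b\right) + I^{2} = I^{2} + b \left(-1 + 3 b\right)$)
$U{\left(1 + 1,X{\left(-3 \right)} \right)} \left(-2\right) = \left(\left(5 - -9\right)^{2} + \left(1 + 1\right) \left(-1 + 3 \left(1 + 1\right)\right)\right) \left(-2\right) = \left(\left(5 + 9\right)^{2} + 2 \left(-1 + 3 \cdot 2\right)\right) \left(-2\right) = \left(14^{2} + 2 \left(-1 + 6\right)\right) \left(-2\right) = \left(196 + 2 \cdot 5\right) \left(-2\right) = \left(196 + 10\right) \left(-2\right) = 206 \left(-2\right) = -412$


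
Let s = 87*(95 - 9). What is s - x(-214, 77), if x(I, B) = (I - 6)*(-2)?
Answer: 7042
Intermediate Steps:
s = 7482 (s = 87*86 = 7482)
x(I, B) = 12 - 2*I (x(I, B) = (-6 + I)*(-2) = 12 - 2*I)
s - x(-214, 77) = 7482 - (12 - 2*(-214)) = 7482 - (12 + 428) = 7482 - 1*440 = 7482 - 440 = 7042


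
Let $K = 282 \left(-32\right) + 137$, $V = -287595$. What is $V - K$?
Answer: $-278708$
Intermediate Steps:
$K = -8887$ ($K = -9024 + 137 = -8887$)
$V - K = -287595 - -8887 = -287595 + 8887 = -278708$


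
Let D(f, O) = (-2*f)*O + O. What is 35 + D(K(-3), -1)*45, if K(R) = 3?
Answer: 260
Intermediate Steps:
D(f, O) = O - 2*O*f (D(f, O) = -2*O*f + O = O - 2*O*f)
35 + D(K(-3), -1)*45 = 35 - (1 - 2*3)*45 = 35 - (1 - 6)*45 = 35 - 1*(-5)*45 = 35 + 5*45 = 35 + 225 = 260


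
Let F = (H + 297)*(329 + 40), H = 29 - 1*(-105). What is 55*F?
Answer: 8747145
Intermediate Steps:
H = 134 (H = 29 + 105 = 134)
F = 159039 (F = (134 + 297)*(329 + 40) = 431*369 = 159039)
55*F = 55*159039 = 8747145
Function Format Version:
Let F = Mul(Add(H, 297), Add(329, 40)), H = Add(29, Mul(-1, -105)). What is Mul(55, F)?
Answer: 8747145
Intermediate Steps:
H = 134 (H = Add(29, 105) = 134)
F = 159039 (F = Mul(Add(134, 297), Add(329, 40)) = Mul(431, 369) = 159039)
Mul(55, F) = Mul(55, 159039) = 8747145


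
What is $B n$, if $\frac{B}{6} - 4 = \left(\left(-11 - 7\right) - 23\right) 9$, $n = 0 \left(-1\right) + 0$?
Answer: $0$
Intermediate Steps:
$n = 0$ ($n = 0 + 0 = 0$)
$B = -2190$ ($B = 24 + 6 \left(\left(-11 - 7\right) - 23\right) 9 = 24 + 6 \left(-18 - 23\right) 9 = 24 + 6 \left(\left(-41\right) 9\right) = 24 + 6 \left(-369\right) = 24 - 2214 = -2190$)
$B n = \left(-2190\right) 0 = 0$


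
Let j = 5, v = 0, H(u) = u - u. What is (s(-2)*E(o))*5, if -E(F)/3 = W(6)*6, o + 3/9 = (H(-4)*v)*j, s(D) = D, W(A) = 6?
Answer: 1080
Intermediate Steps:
H(u) = 0
o = -1/3 (o = -1/3 + (0*0)*5 = -1/3 + 0*5 = -1/3 + 0 = -1/3 ≈ -0.33333)
E(F) = -108 (E(F) = -18*6 = -3*36 = -108)
(s(-2)*E(o))*5 = -2*(-108)*5 = 216*5 = 1080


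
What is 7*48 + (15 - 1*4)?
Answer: 347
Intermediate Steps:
7*48 + (15 - 1*4) = 336 + (15 - 4) = 336 + 11 = 347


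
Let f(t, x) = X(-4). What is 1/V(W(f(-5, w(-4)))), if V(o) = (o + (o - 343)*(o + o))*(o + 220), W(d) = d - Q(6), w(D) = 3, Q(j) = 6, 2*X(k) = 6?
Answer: 1/449841 ≈ 2.2230e-6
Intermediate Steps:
X(k) = 3 (X(k) = (1/2)*6 = 3)
f(t, x) = 3
W(d) = -6 + d (W(d) = d - 1*6 = d - 6 = -6 + d)
V(o) = (220 + o)*(o + 2*o*(-343 + o)) (V(o) = (o + (-343 + o)*(2*o))*(220 + o) = (o + 2*o*(-343 + o))*(220 + o) = (220 + o)*(o + 2*o*(-343 + o)))
1/V(W(f(-5, w(-4)))) = 1/((-6 + 3)*(-150700 - 245*(-6 + 3) + 2*(-6 + 3)**2)) = 1/(-3*(-150700 - 245*(-3) + 2*(-3)**2)) = 1/(-3*(-150700 + 735 + 2*9)) = 1/(-3*(-150700 + 735 + 18)) = 1/(-3*(-149947)) = 1/449841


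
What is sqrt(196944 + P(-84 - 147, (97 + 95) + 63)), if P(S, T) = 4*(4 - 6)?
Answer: 2*sqrt(49234) ≈ 443.77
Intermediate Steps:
P(S, T) = -8 (P(S, T) = 4*(-2) = -8)
sqrt(196944 + P(-84 - 147, (97 + 95) + 63)) = sqrt(196944 - 8) = sqrt(196936) = 2*sqrt(49234)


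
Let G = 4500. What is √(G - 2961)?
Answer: 9*√19 ≈ 39.230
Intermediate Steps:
√(G - 2961) = √(4500 - 2961) = √1539 = 9*√19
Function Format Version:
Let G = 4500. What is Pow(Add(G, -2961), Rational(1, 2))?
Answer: Mul(9, Pow(19, Rational(1, 2))) ≈ 39.230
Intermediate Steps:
Pow(Add(G, -2961), Rational(1, 2)) = Pow(Add(4500, -2961), Rational(1, 2)) = Pow(1539, Rational(1, 2)) = Mul(9, Pow(19, Rational(1, 2)))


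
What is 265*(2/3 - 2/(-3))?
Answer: 1060/3 ≈ 353.33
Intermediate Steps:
265*(2/3 - 2/(-3)) = 265*(2*(1/3) - 2*(-1/3)) = 265*(2/3 + 2/3) = 265*(4/3) = 1060/3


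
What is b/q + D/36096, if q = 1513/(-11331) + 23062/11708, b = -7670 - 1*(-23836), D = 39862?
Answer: 19355620019256961/2198258293632 ≈ 8805.0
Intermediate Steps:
b = 16166 (b = -7670 + 23836 = 16166)
q = 121800659/66331674 (q = 1513*(-1/11331) + 23062*(1/11708) = -1513/11331 + 11531/5854 = 121800659/66331674 ≈ 1.8362)
b/q + D/36096 = 16166/(121800659/66331674) + 39862/36096 = 16166*(66331674/121800659) + 39862*(1/36096) = 1072317841884/121800659 + 19931/18048 = 19355620019256961/2198258293632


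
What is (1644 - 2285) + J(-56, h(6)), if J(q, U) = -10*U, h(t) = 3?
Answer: -671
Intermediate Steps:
(1644 - 2285) + J(-56, h(6)) = (1644 - 2285) - 10*3 = -641 - 30 = -671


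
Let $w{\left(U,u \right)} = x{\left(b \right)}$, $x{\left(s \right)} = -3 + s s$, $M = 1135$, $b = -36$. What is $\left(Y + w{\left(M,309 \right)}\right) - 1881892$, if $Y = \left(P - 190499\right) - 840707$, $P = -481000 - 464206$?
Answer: $-3857011$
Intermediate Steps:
$P = -945206$ ($P = -481000 - 464206 = -945206$)
$x{\left(s \right)} = -3 + s^{2}$
$w{\left(U,u \right)} = 1293$ ($w{\left(U,u \right)} = -3 + \left(-36\right)^{2} = -3 + 1296 = 1293$)
$Y = -1976412$ ($Y = \left(-945206 - 190499\right) - 840707 = -1135705 - 840707 = -1976412$)
$\left(Y + w{\left(M,309 \right)}\right) - 1881892 = \left(-1976412 + 1293\right) - 1881892 = -1975119 - 1881892 = -3857011$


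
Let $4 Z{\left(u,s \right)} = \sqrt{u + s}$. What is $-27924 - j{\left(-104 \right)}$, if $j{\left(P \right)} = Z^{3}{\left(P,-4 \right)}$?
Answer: $-27924 + \frac{81 i \sqrt{3}}{8} \approx -27924.0 + 17.537 i$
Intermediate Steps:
$Z{\left(u,s \right)} = \frac{\sqrt{s + u}}{4}$ ($Z{\left(u,s \right)} = \frac{\sqrt{u + s}}{4} = \frac{\sqrt{s + u}}{4}$)
$j{\left(P \right)} = \frac{\left(-4 + P\right)^{\frac{3}{2}}}{64}$ ($j{\left(P \right)} = \left(\frac{\sqrt{-4 + P}}{4}\right)^{3} = \frac{\left(-4 + P\right)^{\frac{3}{2}}}{64}$)
$-27924 - j{\left(-104 \right)} = -27924 - \frac{\left(-4 - 104\right)^{\frac{3}{2}}}{64} = -27924 - \frac{\left(-108\right)^{\frac{3}{2}}}{64} = -27924 - \frac{\left(-648\right) i \sqrt{3}}{64} = -27924 - - \frac{81 i \sqrt{3}}{8} = -27924 + \frac{81 i \sqrt{3}}{8}$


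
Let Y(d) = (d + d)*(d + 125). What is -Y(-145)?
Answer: -5800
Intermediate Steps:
Y(d) = 2*d*(125 + d) (Y(d) = (2*d)*(125 + d) = 2*d*(125 + d))
-Y(-145) = -2*(-145)*(125 - 145) = -2*(-145)*(-20) = -1*5800 = -5800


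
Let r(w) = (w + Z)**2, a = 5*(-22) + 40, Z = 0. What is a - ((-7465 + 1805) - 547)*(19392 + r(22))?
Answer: 123370262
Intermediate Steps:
a = -70 (a = -110 + 40 = -70)
r(w) = w**2 (r(w) = (w + 0)**2 = w**2)
a - ((-7465 + 1805) - 547)*(19392 + r(22)) = -70 - ((-7465 + 1805) - 547)*(19392 + 22**2) = -70 - (-5660 - 547)*(19392 + 484) = -70 - (-6207)*19876 = -70 - 1*(-123370332) = -70 + 123370332 = 123370262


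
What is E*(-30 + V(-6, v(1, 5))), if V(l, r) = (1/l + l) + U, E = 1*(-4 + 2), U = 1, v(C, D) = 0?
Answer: 211/3 ≈ 70.333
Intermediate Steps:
E = -2 (E = 1*(-2) = -2)
V(l, r) = 1 + l + 1/l (V(l, r) = (1/l + l) + 1 = (l + 1/l) + 1 = 1 + l + 1/l)
E*(-30 + V(-6, v(1, 5))) = -2*(-30 + (1 - 6 + 1/(-6))) = -2*(-30 + (1 - 6 - ⅙)) = -2*(-30 - 31/6) = -2*(-211/6) = 211/3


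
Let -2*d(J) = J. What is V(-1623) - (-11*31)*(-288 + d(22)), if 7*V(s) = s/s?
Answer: -713712/7 ≈ -1.0196e+5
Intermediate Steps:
d(J) = -J/2
V(s) = 1/7 (V(s) = (s/s)/7 = (1/7)*1 = 1/7)
V(-1623) - (-11*31)*(-288 + d(22)) = 1/7 - (-11*31)*(-288 - 1/2*22) = 1/7 - (-341)*(-288 - 11) = 1/7 - (-341)*(-299) = 1/7 - 1*101959 = 1/7 - 101959 = -713712/7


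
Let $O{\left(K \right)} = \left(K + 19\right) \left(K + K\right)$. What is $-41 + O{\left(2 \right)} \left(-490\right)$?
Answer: $-41201$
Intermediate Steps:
$O{\left(K \right)} = 2 K \left(19 + K\right)$ ($O{\left(K \right)} = \left(19 + K\right) 2 K = 2 K \left(19 + K\right)$)
$-41 + O{\left(2 \right)} \left(-490\right) = -41 + 2 \cdot 2 \left(19 + 2\right) \left(-490\right) = -41 + 2 \cdot 2 \cdot 21 \left(-490\right) = -41 + 84 \left(-490\right) = -41 - 41160 = -41201$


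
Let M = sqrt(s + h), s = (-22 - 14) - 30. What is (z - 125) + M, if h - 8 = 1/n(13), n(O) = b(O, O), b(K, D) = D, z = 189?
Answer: 64 + I*sqrt(9789)/13 ≈ 64.0 + 7.6107*I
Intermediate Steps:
n(O) = O
s = -66 (s = -36 - 30 = -66)
h = 105/13 (h = 8 + 1/13 = 105/13 ≈ 8.0769)
M = I*sqrt(9789)/13 (M = sqrt(-66 + 105/13) = sqrt(-753/13) = I*sqrt(9789)/13 ≈ 7.6107*I)
(z - 125) + M = (189 - 125) + I*sqrt(9789)/13 = 64 + I*sqrt(9789)/13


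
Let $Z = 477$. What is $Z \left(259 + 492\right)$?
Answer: $358227$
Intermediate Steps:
$Z \left(259 + 492\right) = 477 \left(259 + 492\right) = 477 \cdot 751 = 358227$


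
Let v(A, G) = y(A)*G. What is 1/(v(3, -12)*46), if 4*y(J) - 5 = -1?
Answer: -1/552 ≈ -0.0018116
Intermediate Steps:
y(J) = 1 (y(J) = 5/4 + (¼)*(-1) = 5/4 - ¼ = 1)
v(A, G) = G (v(A, G) = 1*G = G)
1/(v(3, -12)*46) = 1/(-12*46) = 1/(-552) = -1/552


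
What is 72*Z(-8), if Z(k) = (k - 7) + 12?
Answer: -216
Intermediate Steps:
Z(k) = 5 + k (Z(k) = (-7 + k) + 12 = 5 + k)
72*Z(-8) = 72*(5 - 8) = 72*(-3) = -216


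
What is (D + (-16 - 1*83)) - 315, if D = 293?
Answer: -121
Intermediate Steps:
(D + (-16 - 1*83)) - 315 = (293 + (-16 - 1*83)) - 315 = (293 + (-16 - 83)) - 315 = (293 - 99) - 315 = 194 - 315 = -121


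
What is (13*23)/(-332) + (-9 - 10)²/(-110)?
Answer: -76371/18260 ≈ -4.1824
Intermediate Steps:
(13*23)/(-332) + (-9 - 10)²/(-110) = 299*(-1/332) + (-19)²*(-1/110) = -299/332 + 361*(-1/110) = -299/332 - 361/110 = -76371/18260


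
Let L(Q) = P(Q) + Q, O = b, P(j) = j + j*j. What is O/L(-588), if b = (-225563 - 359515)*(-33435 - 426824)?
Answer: 44881235867/57428 ≈ 7.8152e+5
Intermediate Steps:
P(j) = j + j**2
b = 269287415202 (b = -585078*(-460259) = 269287415202)
O = 269287415202
L(Q) = Q + Q*(1 + Q) (L(Q) = Q*(1 + Q) + Q = Q + Q*(1 + Q))
O/L(-588) = 269287415202/((-588*(2 - 588))) = 269287415202/((-588*(-586))) = 269287415202/344568 = 269287415202*(1/344568) = 44881235867/57428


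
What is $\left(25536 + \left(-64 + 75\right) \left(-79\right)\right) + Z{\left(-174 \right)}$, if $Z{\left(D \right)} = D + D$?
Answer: $24319$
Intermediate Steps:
$Z{\left(D \right)} = 2 D$
$\left(25536 + \left(-64 + 75\right) \left(-79\right)\right) + Z{\left(-174 \right)} = \left(25536 + \left(-64 + 75\right) \left(-79\right)\right) + 2 \left(-174\right) = \left(25536 + 11 \left(-79\right)\right) - 348 = \left(25536 - 869\right) - 348 = 24667 - 348 = 24319$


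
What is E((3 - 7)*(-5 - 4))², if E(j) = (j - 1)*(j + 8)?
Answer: 2371600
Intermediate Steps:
E(j) = (-1 + j)*(8 + j)
E((3 - 7)*(-5 - 4))² = (-8 + ((3 - 7)*(-5 - 4))² + 7*((3 - 7)*(-5 - 4)))² = (-8 + (-4*(-9))² + 7*(-4*(-9)))² = (-8 + 36² + 7*36)² = (-8 + 1296 + 252)² = 1540² = 2371600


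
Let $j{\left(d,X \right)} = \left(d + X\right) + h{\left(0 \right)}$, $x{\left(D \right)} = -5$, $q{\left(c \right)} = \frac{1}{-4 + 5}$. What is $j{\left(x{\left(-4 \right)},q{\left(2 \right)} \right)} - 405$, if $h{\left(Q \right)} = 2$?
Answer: $-407$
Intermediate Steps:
$q{\left(c \right)} = 1$ ($q{\left(c \right)} = 1^{-1} = 1$)
$j{\left(d,X \right)} = 2 + X + d$ ($j{\left(d,X \right)} = \left(d + X\right) + 2 = \left(X + d\right) + 2 = 2 + X + d$)
$j{\left(x{\left(-4 \right)},q{\left(2 \right)} \right)} - 405 = \left(2 + 1 - 5\right) - 405 = -2 - 405 = -407$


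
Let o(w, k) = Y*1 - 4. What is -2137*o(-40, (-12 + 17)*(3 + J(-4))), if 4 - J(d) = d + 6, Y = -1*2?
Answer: 12822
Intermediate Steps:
Y = -2
J(d) = -2 - d (J(d) = 4 - (d + 6) = 4 - (6 + d) = 4 + (-6 - d) = -2 - d)
o(w, k) = -6 (o(w, k) = -2*1 - 4 = -2 - 4 = -6)
-2137*o(-40, (-12 + 17)*(3 + J(-4))) = -2137*(-6) = 12822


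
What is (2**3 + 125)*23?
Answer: 3059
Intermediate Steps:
(2**3 + 125)*23 = (8 + 125)*23 = 133*23 = 3059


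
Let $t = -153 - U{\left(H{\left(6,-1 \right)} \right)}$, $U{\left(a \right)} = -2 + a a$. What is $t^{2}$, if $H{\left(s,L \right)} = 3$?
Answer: $25600$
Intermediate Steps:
$U{\left(a \right)} = -2 + a^{2}$
$t = -160$ ($t = -153 - \left(-2 + 3^{2}\right) = -153 - \left(-2 + 9\right) = -153 - 7 = -160$)
$t^{2} = \left(-160\right)^{2} = 25600$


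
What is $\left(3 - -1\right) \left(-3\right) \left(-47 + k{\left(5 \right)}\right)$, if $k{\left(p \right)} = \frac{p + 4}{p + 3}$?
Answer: $\frac{1101}{2} \approx 550.5$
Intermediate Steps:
$k{\left(p \right)} = \frac{4 + p}{3 + p}$
$\left(3 - -1\right) \left(-3\right) \left(-47 + k{\left(5 \right)}\right) = \left(3 - -1\right) \left(-3\right) \left(-47 + \frac{4 + 5}{3 + 5}\right) = \left(3 + 1\right) \left(-3\right) \left(-47 + \frac{1}{8} \cdot 9\right) = 4 \left(-3\right) \left(-47 + \frac{1}{8} \cdot 9\right) = - 12 \left(-47 + \frac{9}{8}\right) = \left(-12\right) \left(- \frac{367}{8}\right) = \frac{1101}{2}$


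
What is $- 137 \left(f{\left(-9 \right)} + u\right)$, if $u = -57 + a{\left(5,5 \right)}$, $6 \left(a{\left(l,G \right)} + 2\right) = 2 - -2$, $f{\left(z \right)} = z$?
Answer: $\frac{27674}{3} \approx 9224.7$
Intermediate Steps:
$a{\left(l,G \right)} = - \frac{4}{3}$ ($a{\left(l,G \right)} = -2 + \frac{2 - -2}{6} = -2 + \frac{2 + 2}{6} = -2 + \frac{1}{6} \cdot 4 = -2 + \frac{2}{3} = - \frac{4}{3}$)
$u = - \frac{175}{3}$ ($u = -57 - \frac{4}{3} = - \frac{175}{3} \approx -58.333$)
$- 137 \left(f{\left(-9 \right)} + u\right) = - 137 \left(-9 - \frac{175}{3}\right) = \left(-137\right) \left(- \frac{202}{3}\right) = \frac{27674}{3}$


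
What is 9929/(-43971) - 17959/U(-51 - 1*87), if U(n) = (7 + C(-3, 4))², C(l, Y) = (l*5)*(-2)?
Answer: -803267990/60196299 ≈ -13.344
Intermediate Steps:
C(l, Y) = -10*l (C(l, Y) = (5*l)*(-2) = -10*l)
U(n) = 1369 (U(n) = (7 - 10*(-3))² = (7 + 30)² = 37² = 1369)
9929/(-43971) - 17959/U(-51 - 1*87) = 9929/(-43971) - 17959/1369 = 9929*(-1/43971) - 17959*1/1369 = -9929/43971 - 17959/1369 = -803267990/60196299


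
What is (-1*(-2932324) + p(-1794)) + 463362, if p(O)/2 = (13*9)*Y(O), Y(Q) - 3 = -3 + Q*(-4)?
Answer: 5074870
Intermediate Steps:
Y(Q) = -4*Q (Y(Q) = 3 + (-3 + Q*(-4)) = 3 + (-3 - 4*Q) = -4*Q)
p(O) = -936*O (p(O) = 2*((13*9)*(-4*O)) = 2*(117*(-4*O)) = 2*(-468*O) = -936*O)
(-1*(-2932324) + p(-1794)) + 463362 = (-1*(-2932324) - 936*(-1794)) + 463362 = (2932324 + 1679184) + 463362 = 4611508 + 463362 = 5074870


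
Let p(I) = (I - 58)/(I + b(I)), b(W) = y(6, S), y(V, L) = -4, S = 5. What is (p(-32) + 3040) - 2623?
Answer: 839/2 ≈ 419.50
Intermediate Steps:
b(W) = -4
p(I) = (-58 + I)/(-4 + I) (p(I) = (I - 58)/(I - 4) = (-58 + I)/(-4 + I))
(p(-32) + 3040) - 2623 = ((-58 - 32)/(-4 - 32) + 3040) - 2623 = (-90/(-36) + 3040) - 2623 = (-1/36*(-90) + 3040) - 2623 = (5/2 + 3040) - 2623 = 6085/2 - 2623 = 839/2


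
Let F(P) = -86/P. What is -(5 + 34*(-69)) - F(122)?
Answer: 142844/61 ≈ 2341.7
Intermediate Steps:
-(5 + 34*(-69)) - F(122) = -(5 + 34*(-69)) - (-86)/122 = -(5 - 2346) - (-86)/122 = -1*(-2341) - 1*(-43/61) = 2341 + 43/61 = 142844/61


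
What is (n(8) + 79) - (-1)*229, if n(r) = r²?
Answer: 372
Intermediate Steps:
(n(8) + 79) - (-1)*229 = (8² + 79) - (-1)*229 = (64 + 79) - 1*(-229) = 143 + 229 = 372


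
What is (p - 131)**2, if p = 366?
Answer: 55225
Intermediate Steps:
(p - 131)**2 = (366 - 131)**2 = 235**2 = 55225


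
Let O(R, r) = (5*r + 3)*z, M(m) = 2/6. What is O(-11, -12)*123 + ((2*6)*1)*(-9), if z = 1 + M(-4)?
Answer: -9456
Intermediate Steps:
M(m) = 1/3 (M(m) = 2*(1/6) = 1/3)
z = 4/3 (z = 1 + 1/3 = 4/3 ≈ 1.3333)
O(R, r) = 4 + 20*r/3 (O(R, r) = (5*r + 3)*(4/3) = (3 + 5*r)*(4/3) = 4 + 20*r/3)
O(-11, -12)*123 + ((2*6)*1)*(-9) = (4 + (20/3)*(-12))*123 + ((2*6)*1)*(-9) = (4 - 80)*123 + (12*1)*(-9) = -76*123 + 12*(-9) = -9348 - 108 = -9456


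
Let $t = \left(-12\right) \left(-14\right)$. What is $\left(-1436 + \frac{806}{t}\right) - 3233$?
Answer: $- \frac{391793}{84} \approx -4664.2$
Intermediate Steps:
$t = 168$
$\left(-1436 + \frac{806}{t}\right) - 3233 = \left(-1436 + \frac{806}{168}\right) - 3233 = \left(-1436 + 806 \cdot \frac{1}{168}\right) - 3233 = \left(-1436 + \frac{403}{84}\right) - 3233 = - \frac{120221}{84} - 3233 = - \frac{391793}{84}$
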